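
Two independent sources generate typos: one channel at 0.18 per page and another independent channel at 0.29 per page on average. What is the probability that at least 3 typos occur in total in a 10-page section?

Independent Poisson processes superpose: combined rate λ = 0.18 + 0.29 = 0.47 per page.
Over the interval, μ = 0.47 × 10 = 4.7 (a 10-page section = 10 pages).
P(N ≥ 3) = 1 − P(N ≤ 2) ≈ 0.8477.

0.8477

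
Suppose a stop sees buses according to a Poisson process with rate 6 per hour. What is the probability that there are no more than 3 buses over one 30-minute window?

0.6472

Over the interval, μ = 6 × 0.5 = 3 (a 30-minute window = 0.5 hours).
P(N ≤ 3) = Σ_{j=0}^{3} e^(−μ) μ^j/j! ≈ 0.6472.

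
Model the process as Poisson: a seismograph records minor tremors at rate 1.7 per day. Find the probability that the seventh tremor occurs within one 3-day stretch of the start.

Over the interval, μ = 1.7 × 3 = 5.1 (a 3-day stretch = 3 days).
The seventh arrival falls in the interval iff at least 7 events occur there: P(S_7 ≤ t) = P(N ≥ 7) = 1 − P(N ≤ 6) ≈ 0.2526.

0.2526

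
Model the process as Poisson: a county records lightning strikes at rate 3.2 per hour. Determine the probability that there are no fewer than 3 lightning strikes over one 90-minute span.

Over the interval, μ = 3.2 × 1.5 = 4.8 (a 90-minute span = 1.5 hours).
P(N ≥ 3) = 1 − P(N ≤ 2) = 1 − Σ_{j=0}^{2} e^(−μ) μ^j/j! ≈ 0.8575.

0.8575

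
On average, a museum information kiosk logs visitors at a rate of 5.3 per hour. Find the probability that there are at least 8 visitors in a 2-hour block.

Over the interval, μ = 5.3 × 2 = 10.6 (a 2-hour block = 2 hours).
P(N ≥ 8) = 1 − P(N ≤ 7) = 1 − Σ_{j=0}^{7} e^(−μ) μ^j/j! ≈ 0.8290.

0.8290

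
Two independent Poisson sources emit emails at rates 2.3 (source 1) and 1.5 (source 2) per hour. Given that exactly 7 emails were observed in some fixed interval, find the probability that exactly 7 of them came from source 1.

0.0298

Given the total, each event is independently from source 1 with probability p = λ_1/(λ_1+λ_2) = 2.3/3.8 ≈ 0.6053.
So K ~ Binomial(7, 2.3/3.8): P(K = 7) = C(7,7) · (2.3/3.8)^7 · (1.5/3.8)^0 ≈ 0.0298.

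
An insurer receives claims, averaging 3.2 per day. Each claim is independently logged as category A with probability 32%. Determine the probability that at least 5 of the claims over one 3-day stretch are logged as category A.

Thinning: the claims that are logged as category A themselves form a Poisson process with rate 0.32 × 3.2 = 1.024 per day.
Over the interval, μ = 1.024 × 3 = 3.072 (a 3-day stretch = 3 days).
P(N ≥ 5) = 1 − P(N ≤ 4) ≈ 0.1970.

0.1970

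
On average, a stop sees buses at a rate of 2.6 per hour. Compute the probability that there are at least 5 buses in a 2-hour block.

Over the interval, μ = 2.6 × 2 = 5.2 (a 2-hour block = 2 hours).
P(N ≥ 5) = 1 − P(N ≤ 4) = 1 − Σ_{j=0}^{4} e^(−μ) μ^j/j! ≈ 0.5939.

0.5939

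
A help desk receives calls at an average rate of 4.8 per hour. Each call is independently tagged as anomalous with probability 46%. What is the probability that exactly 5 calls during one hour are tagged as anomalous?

0.0481

Thinning: the calls that are tagged as anomalous themselves form a Poisson process with rate 0.46 × 4.8 = 2.208 per hour.
So μ = 2.208.
P(N = 5) = e^(−2.208) · 2.208^5/5! ≈ 0.0481.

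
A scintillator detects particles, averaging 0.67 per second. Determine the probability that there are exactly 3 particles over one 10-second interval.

Over the interval, μ = 0.67 × 10 = 6.7 (a 10-second interval = 10 seconds).
P(N = 3) = e^(−μ) μ^3/3! = e^(−6.7) · 6.7^3/6 ≈ 0.0617.

0.0617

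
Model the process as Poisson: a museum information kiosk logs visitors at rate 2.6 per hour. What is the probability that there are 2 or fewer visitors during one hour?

0.5184

With mean μ = 2.6 per hour,
P(N ≤ 2) = Σ_{j=0}^{2} e^(−μ) μ^j/j! ≈ 0.5184.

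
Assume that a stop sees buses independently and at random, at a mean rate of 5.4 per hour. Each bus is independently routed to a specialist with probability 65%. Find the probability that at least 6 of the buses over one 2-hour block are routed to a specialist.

Thinning: the buses that are routed to a specialist themselves form a Poisson process with rate 0.65 × 5.4 = 3.51 per hour.
Over the interval, μ = 3.51 × 2 = 7.02 (a 2-hour block = 2 hours).
P(N ≥ 6) = 1 − P(N ≤ 5) ≈ 0.7018.

0.7018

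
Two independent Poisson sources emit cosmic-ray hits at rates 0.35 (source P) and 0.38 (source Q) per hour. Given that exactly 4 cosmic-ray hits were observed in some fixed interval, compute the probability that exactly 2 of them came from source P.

Given the total, each event is independently from source P with probability p = λ_P/(λ_P+λ_Q) = 0.35/0.73 ≈ 0.4795.
So K ~ Binomial(4, 0.35/0.73): P(K = 2) = C(4,2) · (0.35/0.73)^2 · (0.38/0.73)^2 ≈ 0.3737.

0.3737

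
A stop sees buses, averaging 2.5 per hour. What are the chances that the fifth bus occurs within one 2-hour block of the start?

0.5595

Over the interval, μ = 2.5 × 2 = 5 (a 2-hour block = 2 hours).
The fifth arrival falls in the interval iff at least 5 events occur there: P(S_5 ≤ t) = P(N ≥ 5) = 1 − P(N ≤ 4) ≈ 0.5595.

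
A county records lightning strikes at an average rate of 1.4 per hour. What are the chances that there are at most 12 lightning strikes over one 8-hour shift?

Over the interval, μ = 1.4 × 8 = 11.2 (an 8-hour shift = 8 hours).
P(N ≤ 12) = Σ_{j=0}^{12} e^(−μ) μ^j/j! ≈ 0.6666.

0.6666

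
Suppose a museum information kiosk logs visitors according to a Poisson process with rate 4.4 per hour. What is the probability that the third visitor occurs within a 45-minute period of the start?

Over the interval, μ = 4.4 × 0.75 = 3.3 (a 45-minute period = 0.75 hours).
The third arrival falls in the interval iff at least 3 events occur there: P(S_3 ≤ t) = P(N ≥ 3) = 1 − P(N ≤ 2) ≈ 0.6406.

0.6406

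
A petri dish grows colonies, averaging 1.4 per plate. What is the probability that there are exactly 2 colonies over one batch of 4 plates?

0.0580

Over the interval, μ = 1.4 × 4 = 5.6 (a batch of 4 plates = 4 plates).
P(N = 2) = e^(−μ) μ^2/2! = e^(−5.6) · 5.6^2/2 ≈ 0.0580.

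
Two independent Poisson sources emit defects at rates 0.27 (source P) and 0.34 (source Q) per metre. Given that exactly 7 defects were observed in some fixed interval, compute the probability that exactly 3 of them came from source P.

Given the total, each event is independently from source P with probability p = λ_P/(λ_P+λ_Q) = 0.27/0.61 ≈ 0.4426.
So K ~ Binomial(7, 0.27/0.61): P(K = 3) = C(7,3) · (0.27/0.61)^3 · (0.34/0.61)^4 ≈ 0.2929.

0.2929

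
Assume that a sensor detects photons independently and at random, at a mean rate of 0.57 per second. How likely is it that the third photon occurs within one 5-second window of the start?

Over the interval, μ = 0.57 × 5 = 2.85 (a 5-second window = 5 seconds).
The third arrival falls in the interval iff at least 3 events occur there: P(S_3 ≤ t) = P(N ≥ 3) = 1 − P(N ≤ 2) ≈ 0.5424.

0.5424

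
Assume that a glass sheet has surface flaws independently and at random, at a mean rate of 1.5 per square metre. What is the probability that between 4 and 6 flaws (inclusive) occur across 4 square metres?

Over the interval, μ = 1.5 × 4 = 6 (4 square metres).
P(4 ≤ N ≤ 6) = Σ_{j=4}^{6} e^(−6) · 6^j/j! ≈ 0.4551.

0.4551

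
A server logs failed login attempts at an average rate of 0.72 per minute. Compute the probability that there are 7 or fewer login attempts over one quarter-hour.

0.1566

Over the interval, μ = 0.72 × 15 = 10.8 (a quarter-hour = 15 minutes).
P(N ≤ 7) = Σ_{j=0}^{7} e^(−μ) μ^j/j! ≈ 0.1566.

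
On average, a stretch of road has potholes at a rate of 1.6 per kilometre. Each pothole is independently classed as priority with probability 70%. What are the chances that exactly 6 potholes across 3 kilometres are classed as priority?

0.0694

Thinning: the potholes that are classed as priority themselves form a Poisson process with rate 0.7 × 1.6 = 1.12 per kilometre.
Over the interval, μ = 1.12 × 3 = 3.36 (3 kilometres).
P(N = 6) = e^(−3.36) · 3.36^6/6! ≈ 0.0694.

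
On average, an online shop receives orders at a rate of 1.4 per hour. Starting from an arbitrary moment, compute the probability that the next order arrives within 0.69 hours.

0.6194

Inter-arrival times are exponential with rate λ = 1.4 per hour.
P(T ≤ 0.69) = 1 − e^(−λt) = 1 − e^(−1.4 × 0.69) = 1 − e^(−0.966) ≈ 0.6194.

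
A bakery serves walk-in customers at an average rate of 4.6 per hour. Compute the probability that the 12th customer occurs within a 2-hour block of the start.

0.2168

Over the interval, μ = 4.6 × 2 = 9.2 (a 2-hour block = 2 hours).
The 12th arrival falls in the interval iff at least 12 events occur there: P(S_12 ≤ t) = P(N ≥ 12) = 1 − P(N ≤ 11) ≈ 0.2168.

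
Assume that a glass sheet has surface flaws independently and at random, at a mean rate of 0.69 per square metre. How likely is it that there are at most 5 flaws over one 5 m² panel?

Over the interval, μ = 0.69 × 5 = 3.45 (a 5 m² panel = 5 square metres).
P(N ≤ 5) = Σ_{j=0}^{5} e^(−μ) μ^j/j! ≈ 0.8642.

0.8642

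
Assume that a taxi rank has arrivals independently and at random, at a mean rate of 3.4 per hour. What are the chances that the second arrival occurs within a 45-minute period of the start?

Over the interval, μ = 3.4 × 0.75 = 2.55 (a 45-minute period = 0.75 hours).
The second arrival falls in the interval iff at least 2 events occur there: P(S_2 ≤ t) = P(N ≥ 2) = 1 − P(N ≤ 1) ≈ 0.7228.

0.7228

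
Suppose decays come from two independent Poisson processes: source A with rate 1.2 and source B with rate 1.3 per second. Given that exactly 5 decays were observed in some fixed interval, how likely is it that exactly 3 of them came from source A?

Given the total, each event is independently from source A with probability p = λ_A/(λ_A+λ_B) = 1.2/2.5 = 0.4800.
So K ~ Binomial(5, 1.2/2.5): P(K = 3) = C(5,3) · (1.2/2.5)^3 · (1.3/2.5)^2 ≈ 0.2990.

0.2990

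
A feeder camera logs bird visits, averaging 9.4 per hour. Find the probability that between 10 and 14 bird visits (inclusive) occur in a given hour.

With mean μ = 9.4 per hour,
P(10 ≤ N ≤ 14) = Σ_{j=10}^{14} e^(−9.4) · 9.4^j/j! ≈ 0.4092.

0.4092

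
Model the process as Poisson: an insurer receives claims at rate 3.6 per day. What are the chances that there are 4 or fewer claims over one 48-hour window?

Over the interval, μ = 3.6 × 2 = 7.2 (a 48-hour window = 2 days).
P(N ≤ 4) = Σ_{j=0}^{4} e^(−μ) μ^j/j! ≈ 0.1555.

0.1555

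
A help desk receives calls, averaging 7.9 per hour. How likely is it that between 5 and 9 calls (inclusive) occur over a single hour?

With mean μ = 7.9 per hour,
P(5 ≤ N ≤ 9) = Σ_{j=5}^{9} e^(−7.9) · 7.9^j/j! ≈ 0.6234.

0.6234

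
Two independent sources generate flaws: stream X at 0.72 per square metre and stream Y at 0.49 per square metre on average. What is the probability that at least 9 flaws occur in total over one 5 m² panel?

0.1580

Independent Poisson processes superpose: combined rate λ = 0.72 + 0.49 = 1.21 per square metre.
Over the interval, μ = 1.21 × 5 = 6.05 (a 5 m² panel = 5 square metres).
P(N ≥ 9) = 1 − P(N ≤ 8) ≈ 0.1580.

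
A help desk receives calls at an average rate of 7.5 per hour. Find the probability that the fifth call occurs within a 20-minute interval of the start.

0.1088

Over the interval, μ = 7.5 × 1/3 = 2.5 (a 20-minute interval = 1/3 hours).
The fifth arrival falls in the interval iff at least 5 events occur there: P(S_5 ≤ t) = P(N ≥ 5) = 1 − P(N ≤ 4) ≈ 0.1088.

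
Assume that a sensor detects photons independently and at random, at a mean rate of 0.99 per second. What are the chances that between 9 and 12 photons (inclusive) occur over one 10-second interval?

0.4567

Over the interval, μ = 0.99 × 10 = 9.9 (a 10-second interval = 10 seconds).
P(9 ≤ N ≤ 12) = Σ_{j=9}^{12} e^(−9.9) · 9.9^j/j! ≈ 0.4567.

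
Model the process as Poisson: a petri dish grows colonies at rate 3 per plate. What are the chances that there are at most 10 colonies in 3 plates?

Over the interval, μ = 3 × 3 = 9 (3 plates).
P(N ≤ 10) = Σ_{j=0}^{10} e^(−μ) μ^j/j! ≈ 0.7060.

0.7060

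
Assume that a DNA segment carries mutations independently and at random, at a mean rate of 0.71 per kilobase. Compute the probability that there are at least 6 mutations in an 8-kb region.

Over the interval, μ = 0.71 × 8 = 5.68 (an 8-kb region = 8 kilobases).
P(N ≥ 6) = 1 − P(N ≤ 5) = 1 − Σ_{j=0}^{5} e^(−μ) μ^j/j! ≈ 0.5017.

0.5017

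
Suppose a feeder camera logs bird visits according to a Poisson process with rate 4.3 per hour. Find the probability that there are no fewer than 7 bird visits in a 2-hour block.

0.7543

Over the interval, μ = 4.3 × 2 = 8.6 (a 2-hour block = 2 hours).
P(N ≥ 7) = 1 − P(N ≤ 6) = 1 − Σ_{j=0}^{6} e^(−μ) μ^j/j! ≈ 0.7543.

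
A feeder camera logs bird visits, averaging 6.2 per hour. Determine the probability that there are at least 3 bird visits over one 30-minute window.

0.5988

Over the interval, μ = 6.2 × 0.5 = 3.1 (a 30-minute window = 0.5 hours).
P(N ≥ 3) = 1 − P(N ≤ 2) = 1 − Σ_{j=0}^{2} e^(−μ) μ^j/j! ≈ 0.5988.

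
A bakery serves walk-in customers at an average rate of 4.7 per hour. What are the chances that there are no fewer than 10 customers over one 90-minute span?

Over the interval, μ = 4.7 × 1.5 = 7.05 (a 90-minute span = 1.5 hours).
P(N ≥ 10) = 1 − P(N ≤ 9) = 1 − Σ_{j=0}^{9} e^(−μ) μ^j/j! ≈ 0.1746.

0.1746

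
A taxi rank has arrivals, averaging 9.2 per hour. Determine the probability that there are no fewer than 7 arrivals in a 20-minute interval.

Over the interval, μ = 9.2 × 1/3 ≈ 3.06667 (a 20-minute interval = 1/3 hours).
P(N ≥ 7) = 1 − P(N ≤ 6) = 1 − Σ_{j=0}^{6} e^(−μ) μ^j/j! ≈ 0.0370.

0.0370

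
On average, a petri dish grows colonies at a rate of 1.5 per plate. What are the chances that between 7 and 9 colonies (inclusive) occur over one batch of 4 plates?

Over the interval, μ = 1.5 × 4 = 6 (a batch of 4 plates = 4 plates).
P(7 ≤ N ≤ 9) = Σ_{j=7}^{9} e^(−6) · 6^j/j! ≈ 0.3098.

0.3098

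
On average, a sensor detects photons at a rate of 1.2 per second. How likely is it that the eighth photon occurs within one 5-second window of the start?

0.2560

Over the interval, μ = 1.2 × 5 = 6 (a 5-second window = 5 seconds).
The eighth arrival falls in the interval iff at least 8 events occur there: P(S_8 ≤ t) = P(N ≥ 8) = 1 − P(N ≤ 7) ≈ 0.2560.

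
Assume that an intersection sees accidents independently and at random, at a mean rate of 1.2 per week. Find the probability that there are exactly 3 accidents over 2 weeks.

0.2090

Over the interval, μ = 1.2 × 2 = 2.4 (2 weeks).
P(N = 3) = e^(−μ) μ^3/3! = e^(−2.4) · 2.4^3/6 ≈ 0.2090.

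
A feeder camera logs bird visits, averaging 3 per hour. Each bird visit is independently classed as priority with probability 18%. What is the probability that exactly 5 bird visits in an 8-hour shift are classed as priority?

Thinning: the bird visits that are classed as priority themselves form a Poisson process with rate 0.18 × 3 = 0.54 per hour.
Over the interval, μ = 0.54 × 8 = 4.32 (an 8-hour shift = 8 hours).
P(N = 5) = e^(−4.32) · 4.32^5/5! ≈ 0.1668.

0.1668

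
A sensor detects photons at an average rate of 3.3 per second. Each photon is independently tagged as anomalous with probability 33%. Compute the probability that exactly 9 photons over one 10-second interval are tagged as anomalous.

0.1107

Thinning: the photons that are tagged as anomalous themselves form a Poisson process with rate 0.33 × 3.3 = 1.089 per second.
Over the interval, μ = 1.089 × 10 = 10.89 (a 10-second interval = 10 seconds).
P(N = 9) = e^(−10.89) · 10.89^9/9! ≈ 0.1107.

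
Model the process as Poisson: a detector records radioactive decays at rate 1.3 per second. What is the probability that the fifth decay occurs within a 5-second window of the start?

Over the interval, μ = 1.3 × 5 = 6.5 (a 5-second window = 5 seconds).
The fifth arrival falls in the interval iff at least 5 events occur there: P(S_5 ≤ t) = P(N ≥ 5) = 1 − P(N ≤ 4) ≈ 0.7763.

0.7763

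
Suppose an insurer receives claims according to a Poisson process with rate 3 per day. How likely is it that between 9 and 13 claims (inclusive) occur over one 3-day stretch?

0.4705

Over the interval, μ = 3 × 3 = 9 (a 3-day stretch = 3 days).
P(9 ≤ N ≤ 13) = Σ_{j=9}^{13} e^(−9) · 9^j/j! ≈ 0.4705.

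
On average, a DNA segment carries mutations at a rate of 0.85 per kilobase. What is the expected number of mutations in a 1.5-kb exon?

E[N] = λt = 0.85 × 1.5 = 1.275 (a 1.5-kb exon = 1.5 kilobases).

1.275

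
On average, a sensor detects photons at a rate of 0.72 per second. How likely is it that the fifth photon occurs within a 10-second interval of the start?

Over the interval, μ = 0.72 × 10 = 7.2 (a 10-second interval = 10 seconds).
The fifth arrival falls in the interval iff at least 5 events occur there: P(S_5 ≤ t) = P(N ≥ 5) = 1 − P(N ≤ 4) ≈ 0.8445.

0.8445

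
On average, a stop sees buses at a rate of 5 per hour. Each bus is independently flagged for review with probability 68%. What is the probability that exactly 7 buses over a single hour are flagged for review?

Thinning: the buses that are flagged for review themselves form a Poisson process with rate 0.68 × 5 = 3.4 per hour.
So μ = 3.4.
P(N = 7) = e^(−3.4) · 3.4^7/7! ≈ 0.0348.

0.0348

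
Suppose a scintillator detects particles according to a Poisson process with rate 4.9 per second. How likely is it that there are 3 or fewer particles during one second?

With mean μ = 4.9 per second,
P(N ≤ 3) = Σ_{j=0}^{3} e^(−μ) μ^j/j! ≈ 0.2793.

0.2793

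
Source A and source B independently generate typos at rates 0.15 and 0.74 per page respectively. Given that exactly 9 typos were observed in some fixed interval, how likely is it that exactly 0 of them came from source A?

0.1899

Given the total, each event is independently from source A with probability p = λ_A/(λ_A+λ_B) = 0.15/0.89 ≈ 0.1685.
So K ~ Binomial(9, 0.15/0.89): P(K = 0) = C(9,0) · (0.15/0.89)^0 · (0.74/0.89)^9 ≈ 0.1899.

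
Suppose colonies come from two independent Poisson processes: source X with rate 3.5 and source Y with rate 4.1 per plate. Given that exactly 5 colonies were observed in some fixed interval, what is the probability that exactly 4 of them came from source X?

Given the total, each event is independently from source X with probability p = λ_X/(λ_X+λ_Y) = 3.5/7.6 ≈ 0.4605.
So K ~ Binomial(5, 3.5/7.6): P(K = 4) = C(5,4) · (3.5/7.6)^4 · (4.1/7.6)^1 ≈ 0.1213.

0.1213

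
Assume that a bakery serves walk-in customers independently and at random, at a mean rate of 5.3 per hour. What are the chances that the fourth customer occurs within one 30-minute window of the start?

Over the interval, μ = 5.3 × 0.5 = 2.65 (a 30-minute window = 0.5 hours).
The fourth arrival falls in the interval iff at least 4 events occur there: P(S_4 ≤ t) = P(N ≥ 4) = 1 − P(N ≤ 3) ≈ 0.2749.

0.2749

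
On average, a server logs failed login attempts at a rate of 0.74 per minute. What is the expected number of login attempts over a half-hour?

E[N] = λt = 0.74 × 30 = 22.2 (a half-hour = 30 minutes).

22.2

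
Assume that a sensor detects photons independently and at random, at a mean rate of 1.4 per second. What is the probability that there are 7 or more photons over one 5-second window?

Over the interval, μ = 1.4 × 5 = 7 (a 5-second window = 5 seconds).
P(N ≥ 7) = 1 − P(N ≤ 6) = 1 − Σ_{j=0}^{6} e^(−μ) μ^j/j! ≈ 0.5503.

0.5503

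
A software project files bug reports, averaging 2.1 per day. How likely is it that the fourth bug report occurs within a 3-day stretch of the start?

0.8736

Over the interval, μ = 2.1 × 3 = 6.3 (a 3-day stretch = 3 days).
The fourth arrival falls in the interval iff at least 4 events occur there: P(S_4 ≤ t) = P(N ≥ 4) = 1 − P(N ≤ 3) ≈ 0.8736.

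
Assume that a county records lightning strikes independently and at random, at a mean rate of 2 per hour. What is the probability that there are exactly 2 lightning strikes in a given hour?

With mean μ = 2 per hour,
P(N = 2) = e^(−μ) μ^2/2! = e^(−2) · 2^2/2 ≈ 0.2707.

0.2707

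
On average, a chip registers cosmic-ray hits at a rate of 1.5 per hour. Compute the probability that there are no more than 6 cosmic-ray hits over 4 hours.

Over the interval, μ = 1.5 × 4 = 6 (4 hours).
P(N ≤ 6) = Σ_{j=0}^{6} e^(−μ) μ^j/j! ≈ 0.6063.

0.6063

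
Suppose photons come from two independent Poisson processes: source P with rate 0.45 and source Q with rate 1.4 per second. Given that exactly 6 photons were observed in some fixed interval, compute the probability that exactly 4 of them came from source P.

Given the total, each event is independently from source P with probability p = λ_P/(λ_P+λ_Q) = 0.45/1.85 ≈ 0.2432.
So K ~ Binomial(6, 0.45/1.85): P(K = 4) = C(6,4) · (0.45/1.85)^4 · (1.4/1.85)^2 ≈ 0.0301.

0.0301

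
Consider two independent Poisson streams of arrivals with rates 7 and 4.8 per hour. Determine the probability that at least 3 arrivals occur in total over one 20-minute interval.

Independent Poisson processes superpose: combined rate λ = 7 + 4.8 = 11.8 per hour.
Over the interval, μ = 11.8 × 1/3 ≈ 3.93333 (a 20-minute interval = 1/3 hours).
P(N ≥ 3) = 1 − P(N ≤ 2) ≈ 0.7520.

0.7520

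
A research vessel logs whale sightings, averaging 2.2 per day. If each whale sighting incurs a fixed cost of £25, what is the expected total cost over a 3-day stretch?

E[N] = 2.2 × 3 = 6.6 (a 3-day stretch = 3 days); E[cost] = 6.6 × £25 = £165.

£165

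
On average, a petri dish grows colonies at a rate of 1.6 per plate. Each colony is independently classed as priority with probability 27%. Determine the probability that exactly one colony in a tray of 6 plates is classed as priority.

Thinning: the colonies that are classed as priority themselves form a Poisson process with rate 0.27 × 1.6 = 0.432 per plate.
Over the interval, μ = 0.432 × 6 = 2.592 (a tray of 6 plates = 6 plates).
P(N = 1) = e^(−2.592) · 2.592^1/1! ≈ 0.1941.

0.1941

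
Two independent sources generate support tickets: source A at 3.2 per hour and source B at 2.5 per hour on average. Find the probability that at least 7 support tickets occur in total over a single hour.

Independent Poisson processes superpose: combined rate λ = 3.2 + 2.5 = 5.7 per hour.
So μ = 5.7.
P(N ≥ 7) = 1 − P(N ≤ 6) ≈ 0.3456.

0.3456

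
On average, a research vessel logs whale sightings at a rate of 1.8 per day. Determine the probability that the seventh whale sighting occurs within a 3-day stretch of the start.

Over the interval, μ = 1.8 × 3 = 5.4 (a 3-day stretch = 3 days).
The seventh arrival falls in the interval iff at least 7 events occur there: P(S_7 ≤ t) = P(N ≥ 7) = 1 − P(N ≤ 6) ≈ 0.2983.

0.2983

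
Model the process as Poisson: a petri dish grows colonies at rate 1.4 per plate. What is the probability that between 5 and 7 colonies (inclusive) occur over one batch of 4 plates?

0.4548

Over the interval, μ = 1.4 × 4 = 5.6 (a batch of 4 plates = 4 plates).
P(5 ≤ N ≤ 7) = Σ_{j=5}^{7} e^(−5.6) · 5.6^j/j! ≈ 0.4548.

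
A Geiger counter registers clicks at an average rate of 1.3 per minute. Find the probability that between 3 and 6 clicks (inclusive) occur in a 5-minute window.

0.4835

Over the interval, μ = 1.3 × 5 = 6.5 (a 5-minute window = 5 minutes).
P(3 ≤ N ≤ 6) = Σ_{j=3}^{6} e^(−6.5) · 6.5^j/j! ≈ 0.4835.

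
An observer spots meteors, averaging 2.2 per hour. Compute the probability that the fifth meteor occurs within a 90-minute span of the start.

Over the interval, μ = 2.2 × 1.5 = 3.3 (a 90-minute span = 1.5 hours).
The fifth arrival falls in the interval iff at least 5 events occur there: P(S_5 ≤ t) = P(N ≥ 5) = 1 − P(N ≤ 4) ≈ 0.2374.

0.2374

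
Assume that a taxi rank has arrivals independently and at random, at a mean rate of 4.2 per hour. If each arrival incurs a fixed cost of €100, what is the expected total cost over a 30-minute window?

E[N] = 4.2 × 0.5 = 2.1 (a 30-minute window = 0.5 hours); E[cost] = 2.1 × €100 = €210.

€210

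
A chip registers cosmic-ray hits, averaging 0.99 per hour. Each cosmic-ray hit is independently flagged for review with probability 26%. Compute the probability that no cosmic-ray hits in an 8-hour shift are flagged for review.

Thinning: the cosmic-ray hits that are flagged for review themselves form a Poisson process with rate 0.26 × 0.99 = 0.2574 per hour.
Over the interval, μ = 0.2574 × 8 = 2.0592 (an 8-hour shift = 8 hours).
P(N = 0) = e^(−2.0592) · 2.0592^0/0! ≈ 0.1276.

0.1276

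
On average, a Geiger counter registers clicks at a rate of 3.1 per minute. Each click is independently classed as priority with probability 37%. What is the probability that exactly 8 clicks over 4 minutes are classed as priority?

0.0495

Thinning: the clicks that are classed as priority themselves form a Poisson process with rate 0.37 × 3.1 = 1.147 per minute.
Over the interval, μ = 1.147 × 4 = 4.588 (4 minutes).
P(N = 8) = e^(−4.588) · 4.588^8/8! ≈ 0.0495.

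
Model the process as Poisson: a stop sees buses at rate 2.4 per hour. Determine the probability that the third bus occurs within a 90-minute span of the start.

Over the interval, μ = 2.4 × 1.5 = 3.6 (a 90-minute span = 1.5 hours).
The third arrival falls in the interval iff at least 3 events occur there: P(S_3 ≤ t) = P(N ≥ 3) = 1 − P(N ≤ 2) ≈ 0.6973.

0.6973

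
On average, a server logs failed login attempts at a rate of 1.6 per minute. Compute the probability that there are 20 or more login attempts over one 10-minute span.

Over the interval, μ = 1.6 × 10 = 16 (a 10-minute span = 10 minutes).
P(N ≥ 20) = 1 − P(N ≤ 19) = 1 − Σ_{j=0}^{19} e^(−μ) μ^j/j! ≈ 0.1878.

0.1878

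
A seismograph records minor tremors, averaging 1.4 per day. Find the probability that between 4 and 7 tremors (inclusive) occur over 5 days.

Over the interval, μ = 1.4 × 5 = 7 (5 days).
P(4 ≤ N ≤ 7) = Σ_{j=4}^{7} e^(−7) · 7^j/j! ≈ 0.5169.

0.5169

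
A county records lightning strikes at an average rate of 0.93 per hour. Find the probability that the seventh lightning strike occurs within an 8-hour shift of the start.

Over the interval, μ = 0.93 × 8 = 7.44 (an 8-hour shift = 8 hours).
The seventh arrival falls in the interval iff at least 7 events occur there: P(S_7 ≤ t) = P(N ≥ 7) = 1 − P(N ≤ 6) ≈ 0.6136.

0.6136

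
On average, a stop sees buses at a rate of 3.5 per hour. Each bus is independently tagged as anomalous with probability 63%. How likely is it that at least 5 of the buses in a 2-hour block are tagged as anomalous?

0.4507

Thinning: the buses that are tagged as anomalous themselves form a Poisson process with rate 0.63 × 3.5 = 2.205 per hour.
Over the interval, μ = 2.205 × 2 = 4.41 (a 2-hour block = 2 hours).
P(N ≥ 5) = 1 − P(N ≤ 4) ≈ 0.4507.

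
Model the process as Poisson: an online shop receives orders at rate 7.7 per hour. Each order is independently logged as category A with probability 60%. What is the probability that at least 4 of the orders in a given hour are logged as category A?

0.6775

Thinning: the orders that are logged as category A themselves form a Poisson process with rate 0.6 × 7.7 = 4.62 per hour.
So μ = 4.62.
P(N ≥ 4) = 1 − P(N ≤ 3) ≈ 0.6775.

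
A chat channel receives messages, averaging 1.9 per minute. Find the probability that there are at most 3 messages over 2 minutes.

Over the interval, μ = 1.9 × 2 = 3.8 (2 minutes).
P(N ≤ 3) = Σ_{j=0}^{3} e^(−μ) μ^j/j! ≈ 0.4735.

0.4735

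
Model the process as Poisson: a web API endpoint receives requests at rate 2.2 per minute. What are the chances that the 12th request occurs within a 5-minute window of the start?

Over the interval, μ = 2.2 × 5 = 11 (a 5-minute window = 5 minutes).
The 12th arrival falls in the interval iff at least 12 events occur there: P(S_12 ≤ t) = P(N ≥ 12) = 1 − P(N ≤ 11) ≈ 0.4207.

0.4207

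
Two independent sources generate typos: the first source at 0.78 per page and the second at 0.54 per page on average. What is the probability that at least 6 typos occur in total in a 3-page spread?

0.2086

Independent Poisson processes superpose: combined rate λ = 0.78 + 0.54 = 1.32 per page.
Over the interval, μ = 1.32 × 3 = 3.96 (a 3-page spread = 3 pages).
P(N ≥ 6) = 1 − P(N ≤ 5) ≈ 0.2086.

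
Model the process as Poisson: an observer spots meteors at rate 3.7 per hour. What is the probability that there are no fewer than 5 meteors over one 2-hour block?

0.8605

Over the interval, μ = 3.7 × 2 = 7.4 (a 2-hour block = 2 hours).
P(N ≥ 5) = 1 − P(N ≤ 4) = 1 − Σ_{j=0}^{4} e^(−μ) μ^j/j! ≈ 0.8605.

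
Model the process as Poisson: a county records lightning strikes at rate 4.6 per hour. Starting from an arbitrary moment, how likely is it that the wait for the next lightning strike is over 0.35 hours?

0.1999

The wait for the next event is exponential with rate λ = 4.6 per hour.
P(T > 0.35) = e^(−λt) = e^(−4.6 × 0.35) = e^(−1.61) ≈ 0.1999.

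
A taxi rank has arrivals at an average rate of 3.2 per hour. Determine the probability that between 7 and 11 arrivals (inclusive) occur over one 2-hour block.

0.4270

Over the interval, μ = 3.2 × 2 = 6.4 (a 2-hour block = 2 hours).
P(7 ≤ N ≤ 11) = Σ_{j=7}^{11} e^(−6.4) · 6.4^j/j! ≈ 0.4270.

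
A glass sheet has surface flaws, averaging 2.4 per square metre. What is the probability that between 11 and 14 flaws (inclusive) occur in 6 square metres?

0.3775

Over the interval, μ = 2.4 × 6 = 14.4 (6 square metres).
P(11 ≤ N ≤ 14) = Σ_{j=11}^{14} e^(−14.4) · 14.4^j/j! ≈ 0.3775.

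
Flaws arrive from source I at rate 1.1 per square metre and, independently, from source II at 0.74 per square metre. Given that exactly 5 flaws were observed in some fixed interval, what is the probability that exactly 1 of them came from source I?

0.0782

Given the total, each event is independently from source I with probability p = λ_I/(λ_I+λ_II) = 1.1/1.84 ≈ 0.5978.
So K ~ Binomial(5, 1.1/1.84): P(K = 1) = C(5,1) · (1.1/1.84)^1 · (0.74/1.84)^4 ≈ 0.0782.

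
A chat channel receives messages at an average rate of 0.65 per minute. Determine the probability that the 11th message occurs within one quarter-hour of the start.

Over the interval, μ = 0.65 × 15 = 9.75 (a quarter-hour = 15 minutes).
The 11th arrival falls in the interval iff at least 11 events occur there: P(S_11 ≤ t) = P(N ≥ 11) = 1 − P(N ≤ 10) ≈ 0.3857.

0.3857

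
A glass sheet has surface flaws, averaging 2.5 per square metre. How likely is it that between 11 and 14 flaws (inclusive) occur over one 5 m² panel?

0.4280

Over the interval, μ = 2.5 × 5 = 12.5 (a 5 m² panel = 5 square metres).
P(11 ≤ N ≤ 14) = Σ_{j=11}^{14} e^(−12.5) · 12.5^j/j! ≈ 0.4280.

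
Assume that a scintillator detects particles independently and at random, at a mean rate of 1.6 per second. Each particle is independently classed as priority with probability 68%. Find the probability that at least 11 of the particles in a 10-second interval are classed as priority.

Thinning: the particles that are classed as priority themselves form a Poisson process with rate 0.68 × 1.6 = 1.088 per second.
Over the interval, μ = 1.088 × 10 = 10.88 (a 10-second interval = 10 seconds).
P(N ≥ 11) = 1 − P(N ≤ 10) ≈ 0.5257.

0.5257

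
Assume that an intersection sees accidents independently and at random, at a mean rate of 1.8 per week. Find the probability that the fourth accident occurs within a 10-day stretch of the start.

0.2578

Over the interval, μ = 1.8 × 10/7 ≈ 2.57143 (a 10-day stretch = 10/7 weeks).
The fourth arrival falls in the interval iff at least 4 events occur there: P(S_4 ≤ t) = P(N ≥ 4) = 1 − P(N ≤ 3) ≈ 0.2578.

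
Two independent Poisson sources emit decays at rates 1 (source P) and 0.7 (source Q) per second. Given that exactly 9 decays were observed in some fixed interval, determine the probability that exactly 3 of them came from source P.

0.0833

Given the total, each event is independently from source P with probability p = λ_P/(λ_P+λ_Q) = 1/1.7 ≈ 0.5882.
So K ~ Binomial(9, 1/1.7): P(K = 3) = C(9,3) · (1/1.7)^3 · (0.7/1.7)^6 ≈ 0.0833.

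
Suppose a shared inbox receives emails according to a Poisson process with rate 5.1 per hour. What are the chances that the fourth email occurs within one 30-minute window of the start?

Over the interval, μ = 5.1 × 0.5 = 2.55 (a 30-minute window = 0.5 hours).
The fourth arrival falls in the interval iff at least 4 events occur there: P(S_4 ≤ t) = P(N ≥ 4) = 1 − P(N ≤ 3) ≈ 0.2532.

0.2532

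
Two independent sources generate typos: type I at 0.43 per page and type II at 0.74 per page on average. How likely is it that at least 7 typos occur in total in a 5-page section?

Independent Poisson processes superpose: combined rate λ = 0.43 + 0.74 = 1.17 per page.
Over the interval, μ = 1.17 × 5 = 5.85 (a 5-page section = 5 pages).
P(N ≥ 7) = 1 − P(N ≤ 6) ≈ 0.3696.

0.3696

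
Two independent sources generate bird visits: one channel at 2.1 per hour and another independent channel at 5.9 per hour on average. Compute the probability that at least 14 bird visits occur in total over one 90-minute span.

Independent Poisson processes superpose: combined rate λ = 2.1 + 5.9 = 8 per hour.
Over the interval, μ = 8 × 1.5 = 12 (a 90-minute span = 1.5 hours).
P(N ≥ 14) = 1 − P(N ≤ 13) ≈ 0.3185.

0.3185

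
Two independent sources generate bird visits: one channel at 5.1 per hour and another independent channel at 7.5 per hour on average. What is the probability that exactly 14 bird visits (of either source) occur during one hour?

0.0983

Independent Poisson processes superpose: combined rate λ = 5.1 + 7.5 = 12.6 per hour.
So μ = 12.6.
P(N = 14) = e^(−12.6) · 12.6^14/14! ≈ 0.0983.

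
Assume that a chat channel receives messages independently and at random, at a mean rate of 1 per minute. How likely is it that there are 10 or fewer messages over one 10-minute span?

0.5830

Over the interval, μ = 1 × 10 = 10 (a 10-minute span = 10 minutes).
P(N ≤ 10) = Σ_{j=0}^{10} e^(−μ) μ^j/j! ≈ 0.5830.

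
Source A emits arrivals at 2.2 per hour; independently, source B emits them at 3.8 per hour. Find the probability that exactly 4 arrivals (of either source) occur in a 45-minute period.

Independent Poisson processes superpose: combined rate λ = 2.2 + 3.8 = 6 per hour.
Over the interval, μ = 6 × 0.75 = 4.5 (a 45-minute period = 0.75 hours).
P(N = 4) = e^(−4.5) · 4.5^4/4! ≈ 0.1898.

0.1898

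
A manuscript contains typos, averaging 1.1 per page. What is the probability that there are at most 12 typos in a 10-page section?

0.6887

Over the interval, μ = 1.1 × 10 = 11 (a 10-page section = 10 pages).
P(N ≤ 12) = Σ_{j=0}^{12} e^(−μ) μ^j/j! ≈ 0.6887.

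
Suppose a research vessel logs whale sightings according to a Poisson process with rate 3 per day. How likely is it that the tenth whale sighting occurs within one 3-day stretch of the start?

0.4126

Over the interval, μ = 3 × 3 = 9 (a 3-day stretch = 3 days).
The tenth arrival falls in the interval iff at least 10 events occur there: P(S_10 ≤ t) = P(N ≥ 10) = 1 − P(N ≤ 9) ≈ 0.4126.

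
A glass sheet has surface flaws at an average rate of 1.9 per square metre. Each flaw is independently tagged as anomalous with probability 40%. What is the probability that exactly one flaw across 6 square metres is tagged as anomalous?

Thinning: the flaws that are tagged as anomalous themselves form a Poisson process with rate 0.4 × 1.9 = 0.76 per square metre.
Over the interval, μ = 0.76 × 6 = 4.56 (6 square metres).
P(N = 1) = e^(−4.56) · 4.56^1/1! ≈ 0.0477.

0.0477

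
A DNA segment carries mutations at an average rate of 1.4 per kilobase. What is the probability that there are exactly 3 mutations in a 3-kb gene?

0.1852

Over the interval, μ = 1.4 × 3 = 4.2 (a 3-kb gene = 3 kilobases).
P(N = 3) = e^(−μ) μ^3/3! = e^(−4.2) · 4.2^3/6 ≈ 0.1852.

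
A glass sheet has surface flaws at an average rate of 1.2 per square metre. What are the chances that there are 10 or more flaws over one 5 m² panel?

Over the interval, μ = 1.2 × 5 = 6 (a 5 m² panel = 5 square metres).
P(N ≥ 10) = 1 − P(N ≤ 9) = 1 − Σ_{j=0}^{9} e^(−μ) μ^j/j! ≈ 0.0839.

0.0839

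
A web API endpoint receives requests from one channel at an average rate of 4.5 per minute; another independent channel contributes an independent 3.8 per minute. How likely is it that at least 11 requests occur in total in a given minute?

Independent Poisson processes superpose: combined rate λ = 4.5 + 3.8 = 8.3 per minute.
So μ = 8.3.
P(N ≥ 11) = 1 − P(N ≤ 10) ≈ 0.2150.

0.2150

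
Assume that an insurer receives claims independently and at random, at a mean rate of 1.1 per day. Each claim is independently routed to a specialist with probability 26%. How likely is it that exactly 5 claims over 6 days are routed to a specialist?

Thinning: the claims that are routed to a specialist themselves form a Poisson process with rate 0.26 × 1.1 = 0.286 per day.
Over the interval, μ = 0.286 × 6 = 1.716 (6 days).
P(N = 5) = e^(−1.716) · 1.716^5/5! ≈ 0.0223.

0.0223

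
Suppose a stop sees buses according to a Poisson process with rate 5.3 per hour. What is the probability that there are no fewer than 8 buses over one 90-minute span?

Over the interval, μ = 5.3 × 1.5 = 7.95 (a 90-minute span = 1.5 hours).
P(N ≥ 8) = 1 − P(N ≤ 7) = 1 − Σ_{j=0}^{7} e^(−μ) μ^j/j! ≈ 0.5400.

0.5400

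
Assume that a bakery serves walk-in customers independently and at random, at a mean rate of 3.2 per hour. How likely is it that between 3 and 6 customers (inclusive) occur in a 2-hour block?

Over the interval, μ = 3.2 × 2 = 6.4 (a 2-hour block = 2 hours).
P(3 ≤ N ≤ 6) = Σ_{j=3}^{6} e^(−6.4) · 6.4^j/j! ≈ 0.4960.

0.4960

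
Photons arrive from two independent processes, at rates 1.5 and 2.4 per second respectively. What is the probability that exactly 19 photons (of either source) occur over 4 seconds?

0.0645

Independent Poisson processes superpose: combined rate λ = 1.5 + 2.4 = 3.9 per second.
Over the interval, μ = 3.9 × 4 = 15.6 (4 seconds).
P(N = 19) = e^(−15.6) · 15.6^19/19! ≈ 0.0645.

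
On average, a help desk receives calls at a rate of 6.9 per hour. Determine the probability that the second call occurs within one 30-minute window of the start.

Over the interval, μ = 6.9 × 0.5 = 3.45 (a 30-minute window = 0.5 hours).
The second arrival falls in the interval iff at least 2 events occur there: P(S_2 ≤ t) = P(N ≥ 2) = 1 − P(N ≤ 1) ≈ 0.8587.

0.8587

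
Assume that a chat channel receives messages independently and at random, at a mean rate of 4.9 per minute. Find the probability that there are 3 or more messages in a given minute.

0.8667

With mean μ = 4.9 per minute,
P(N ≥ 3) = 1 − P(N ≤ 2) = 1 − Σ_{j=0}^{2} e^(−μ) μ^j/j! ≈ 0.8667.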